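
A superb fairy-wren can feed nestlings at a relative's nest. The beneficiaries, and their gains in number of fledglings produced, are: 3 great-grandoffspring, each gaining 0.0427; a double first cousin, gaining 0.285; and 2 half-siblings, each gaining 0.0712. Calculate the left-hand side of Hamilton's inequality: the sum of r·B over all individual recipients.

0.1228625

r to a great-grandoffspring = 1/8 (three parent–offspring links: r = (1/2)^3 = 1/8).
r to a double first cousin = 1/4 (double first cousins share both grandparent pairs — four paths of length 4: r = 4·(1/2)^4 = 1/4).
r to a half-sibling = 1/4 (half-sibs share one parent — one path of length 2: r = (1/2)^2 = 1/4).
Summing one r·B term per recipient: 3·0.125·0.0427 + 1·0.25·0.285 + 2·0.25·0.0712 = 0.1228625.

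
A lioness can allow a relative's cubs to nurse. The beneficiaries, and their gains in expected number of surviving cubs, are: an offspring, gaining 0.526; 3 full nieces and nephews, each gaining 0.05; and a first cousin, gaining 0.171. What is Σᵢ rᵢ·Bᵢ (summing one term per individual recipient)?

r to an offspring = 1/2 (one parent–offspring link: r = (1/2)^1 = 1/2).
r to a full niece or nephew = 0.25 (full aunt/uncle↔niece/nephew: two paths of length 3 through the shared grandparent pair: r = 2·(1/2)^3 = 1/4).
r to a first cousin = 1/8 (first cousins share one grandparent pair — two paths of length 4: r = 2·(1/2)^4 = 1/8).
Summing one r·B term per recipient: 1·0.5·0.526 + 3·0.25·0.05 + 1·0.125·0.171 = 0.321875.

0.321875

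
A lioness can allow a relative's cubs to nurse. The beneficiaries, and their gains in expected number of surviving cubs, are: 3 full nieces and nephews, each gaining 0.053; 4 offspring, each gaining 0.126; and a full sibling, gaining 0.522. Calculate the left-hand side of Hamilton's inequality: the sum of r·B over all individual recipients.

0.55275

r to a full niece or nephew = 0.25 (full aunt/uncle↔niece/nephew: two paths of length 3 through the shared grandparent pair: r = 2·(1/2)^3 = 1/4).
r to an offspring = 0.5 (one parent–offspring link: r = (1/2)^1 = 1/2).
r to a full sibling = 1/2 (full sibs share both parents — two paths of length 2: r = 2·(1/2)^2 = 1/2).
Summing one r·B term per recipient: 3·0.25·0.053 + 4·0.5·0.126 + 1·0.5·0.522 = 0.55275.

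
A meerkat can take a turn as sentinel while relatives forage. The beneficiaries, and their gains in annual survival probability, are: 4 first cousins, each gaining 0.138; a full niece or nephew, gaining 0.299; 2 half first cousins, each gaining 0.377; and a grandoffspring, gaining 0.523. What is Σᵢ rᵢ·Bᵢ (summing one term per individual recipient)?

r to a first cousin = 1/8 (first cousins share one grandparent pair — two paths of length 4: r = 2·(1/2)^4 = 1/8).
r to a full niece or nephew = 0.25 (full aunt/uncle↔niece/nephew: two paths of length 3 through the shared grandparent pair: r = 2·(1/2)^3 = 1/4).
r to a half first cousin = 0.0625 (half first cousins share one grandparent — one path of length 4: r = (1/2)^4 = 1/16).
r to a grandoffspring = 1/4 (two parent–offspring links: r = (1/2)^2 = 1/4).
Summing one r·B term per recipient: 4·0.125·0.138 + 1·0.25·0.299 + 2·0.0625·0.377 + 1·0.25·0.523 = 0.321625.

0.321625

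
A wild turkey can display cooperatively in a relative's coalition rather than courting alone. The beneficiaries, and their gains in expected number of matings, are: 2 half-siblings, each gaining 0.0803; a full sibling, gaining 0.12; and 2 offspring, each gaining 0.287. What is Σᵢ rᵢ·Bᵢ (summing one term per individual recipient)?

0.38715

r to a half-sibling = 0.25 (half-sibs share one parent — one path of length 2: r = (1/2)^2 = 1/4).
r to a full sibling = 1/2 (full sibs share both parents — two paths of length 2: r = 2·(1/2)^2 = 1/2).
r to an offspring = 1/2 (one parent–offspring link: r = (1/2)^1 = 1/2).
Summing one r·B term per recipient: 2·0.25·0.0803 + 1·0.5·0.12 + 2·0.5·0.287 = 0.38715.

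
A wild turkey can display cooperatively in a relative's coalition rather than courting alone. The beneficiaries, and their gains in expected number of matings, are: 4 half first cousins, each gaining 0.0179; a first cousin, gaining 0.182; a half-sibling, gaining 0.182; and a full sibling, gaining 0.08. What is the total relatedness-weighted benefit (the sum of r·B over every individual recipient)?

0.112725

r to a half first cousin = 0.0625 (half first cousins share one grandparent — one path of length 4: r = (1/2)^4 = 1/16).
r to a first cousin = 1/8 (first cousins share one grandparent pair — two paths of length 4: r = 2·(1/2)^4 = 1/8).
r to a half-sibling = 0.25 (half-sibs share one parent — one path of length 2: r = (1/2)^2 = 1/4).
r to a full sibling = 0.5 (full sibs share both parents — two paths of length 2: r = 2·(1/2)^2 = 1/2).
Summing one r·B term per recipient: 4·0.0625·0.0179 + 1·0.125·0.182 + 1·0.25·0.182 + 1·0.5·0.08 = 0.112725.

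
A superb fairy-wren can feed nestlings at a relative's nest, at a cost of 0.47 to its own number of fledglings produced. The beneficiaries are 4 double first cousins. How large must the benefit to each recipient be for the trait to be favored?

r to a double first cousin = 1/4 (double first cousins share both grandparent pairs — four paths of length 4: r = 4·(1/2)^4 = 1/4).
Hamilton's rule with n recipients of equal r: n·r·B > C, so B > C/(n·r) = 0.47/(4·0.25) = 0.47.

0.47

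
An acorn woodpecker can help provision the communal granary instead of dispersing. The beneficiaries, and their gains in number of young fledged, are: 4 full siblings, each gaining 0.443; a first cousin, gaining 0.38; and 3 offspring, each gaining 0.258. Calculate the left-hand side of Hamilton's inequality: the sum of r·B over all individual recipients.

r to a full sibling = 0.5 (full sibs share both parents — two paths of length 2: r = 2·(1/2)^2 = 1/2).
r to a first cousin = 0.125 (first cousins share one grandparent pair — two paths of length 4: r = 2·(1/2)^4 = 1/8).
r to an offspring = 0.5 (one parent–offspring link: r = (1/2)^1 = 1/2).
Summing one r·B term per recipient: 4·0.5·0.443 + 1·0.125·0.38 + 3·0.5·0.258 = 1.3205.

1.3205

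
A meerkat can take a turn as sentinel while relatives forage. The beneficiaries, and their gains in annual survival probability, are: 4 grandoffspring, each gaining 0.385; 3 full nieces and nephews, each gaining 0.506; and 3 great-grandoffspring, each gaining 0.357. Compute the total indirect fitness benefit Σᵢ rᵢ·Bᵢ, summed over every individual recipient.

r to a grandoffspring = 0.25 (two parent–offspring links: r = (1/2)^2 = 1/4).
r to a full niece or nephew = 0.25 (full aunt/uncle↔niece/nephew: two paths of length 3 through the shared grandparent pair: r = 2·(1/2)^3 = 1/4).
r to a great-grandoffspring = 0.125 (three parent–offspring links: r = (1/2)^3 = 1/8).
Summing one r·B term per recipient: 4·0.25·0.385 + 3·0.25·0.506 + 3·0.125·0.357 = 0.898375.

0.898375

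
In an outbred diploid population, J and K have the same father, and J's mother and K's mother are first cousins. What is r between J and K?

Wright's path rule: contributions from independent ancestry routes add.
J and K are related in two ways: half-sibs through their shared father (r = 1/4) and second cousins through their mothers (r = 1/32).
r = 1/4 + 1/32 = 9/32 = 0.28125.

0.28125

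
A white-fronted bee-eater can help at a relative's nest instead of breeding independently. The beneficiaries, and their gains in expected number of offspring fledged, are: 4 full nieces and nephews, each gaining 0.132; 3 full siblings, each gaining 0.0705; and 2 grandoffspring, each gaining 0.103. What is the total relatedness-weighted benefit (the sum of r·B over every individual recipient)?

r to a full niece or nephew = 0.25 (full aunt/uncle↔niece/nephew: two paths of length 3 through the shared grandparent pair: r = 2·(1/2)^3 = 1/4).
r to a full sibling = 1/2 (full sibs share both parents — two paths of length 2: r = 2·(1/2)^2 = 1/2).
r to a grandoffspring = 1/4 (two parent–offspring links: r = (1/2)^2 = 1/4).
Summing one r·B term per recipient: 4·0.25·0.132 + 3·0.5·0.0705 + 2·0.25·0.103 = 0.28925.

0.28925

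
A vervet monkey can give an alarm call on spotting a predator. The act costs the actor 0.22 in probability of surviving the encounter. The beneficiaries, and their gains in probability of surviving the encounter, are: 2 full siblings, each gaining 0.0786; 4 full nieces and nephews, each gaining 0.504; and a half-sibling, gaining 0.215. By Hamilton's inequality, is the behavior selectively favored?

Yes

Hamilton's rule: the trait is favored when the sum of r·B over every recipient exceeds the actor's cost C.
r to a full sibling = 0.5 (full sibs share both parents — two paths of length 2: r = 2·(1/2)^2 = 1/2).
r to a full niece or nephew = 0.25 (full aunt/uncle↔niece/nephew: two paths of length 3 through the shared grandparent pair: r = 2·(1/2)^3 = 1/4).
r to a half-sibling = 0.25 (half-sibs share one parent — one path of length 2: r = (1/2)^2 = 1/4).
Summing one r·B term per recipient: 2·0.5·0.0786 + 4·0.25·0.504 + 1·0.25·0.215 = 0.63635.
0.63635 > 0.22: the indirect benefit exceeds the cost.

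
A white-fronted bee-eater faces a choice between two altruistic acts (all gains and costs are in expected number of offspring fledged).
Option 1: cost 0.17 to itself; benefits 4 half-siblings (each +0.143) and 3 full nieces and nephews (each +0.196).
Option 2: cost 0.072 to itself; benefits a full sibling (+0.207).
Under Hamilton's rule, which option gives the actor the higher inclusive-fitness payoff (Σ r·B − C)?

Option 1

Option 1: r to a half-sibling = 0.25.
Option 1: r to a full niece or nephew = 0.25.
Option 1: Σ r·B − C = (4·0.25·0.143 + 3·0.25·0.196) − 0.17 = 0.12.
Option 2: r to a full sibling = 0.5.
Option 2: Σ r·B − C = (1·0.5·0.207) − 0.072 = 0.0315.
Option 1 has the higher net inclusive-fitness payoff.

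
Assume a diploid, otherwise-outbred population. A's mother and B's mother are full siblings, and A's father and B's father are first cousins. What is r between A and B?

Independent pedigree routes through distinct common ancestors add.
A and B are related in two ways: first cousins through their mothers (r = 1/8) and second cousins through their fathers (r = 1/32).
r = 1/8 + 1/32 = 5/32 = 0.15625.

0.15625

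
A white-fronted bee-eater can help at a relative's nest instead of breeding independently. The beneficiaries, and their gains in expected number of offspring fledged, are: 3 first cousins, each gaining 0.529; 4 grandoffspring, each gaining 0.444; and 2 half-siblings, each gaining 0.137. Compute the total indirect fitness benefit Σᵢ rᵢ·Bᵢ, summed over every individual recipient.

r to a first cousin = 1/8 (first cousins share one grandparent pair — two paths of length 4: r = 2·(1/2)^4 = 1/8).
r to a grandoffspring = 1/4 (two parent–offspring links: r = (1/2)^2 = 1/4).
r to a half-sibling = 0.25 (half-sibs share one parent — one path of length 2: r = (1/2)^2 = 1/4).
Summing one r·B term per recipient: 3·0.125·0.529 + 4·0.25·0.444 + 2·0.25·0.137 = 0.710875.

0.710875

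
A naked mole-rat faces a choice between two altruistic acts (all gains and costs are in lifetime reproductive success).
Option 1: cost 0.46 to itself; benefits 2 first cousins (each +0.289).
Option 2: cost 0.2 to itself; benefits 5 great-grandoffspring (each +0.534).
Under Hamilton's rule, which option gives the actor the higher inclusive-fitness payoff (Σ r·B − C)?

Option 1: r to a first cousin = 0.125.
Option 1: Σ r·B − C = (2·0.125·0.289) − 0.46 = -0.38775.
Option 2: r to a great-grandoffspring = 0.125.
Option 2: Σ r·B − C = (5·0.125·0.534) − 0.2 = 0.13375.
Option 2 has the higher net inclusive-fitness payoff.

Option 2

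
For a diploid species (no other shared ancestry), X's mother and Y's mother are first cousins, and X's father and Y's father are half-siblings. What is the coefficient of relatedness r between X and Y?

0.09375

Independent pedigree routes through distinct common ancestors add.
X and Y are related in two ways: second cousins through their mothers (r = 1/32) and half first cousins through their fathers (r = 1/16).
r = 1/32 + 1/16 = 3/32 = 0.09375.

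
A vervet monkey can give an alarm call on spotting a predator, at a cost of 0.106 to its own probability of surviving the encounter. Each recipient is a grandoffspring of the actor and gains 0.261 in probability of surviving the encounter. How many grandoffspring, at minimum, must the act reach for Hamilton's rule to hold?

r to a grandoffspring = 1/4 (two parent–offspring links: r = (1/2)^2 = 1/4).
Hamilton's rule: n·r·B > C  ⇒  n > C/(r·B) = 0.106/(0.25·0.261) = 1.625.
The smallest integer exceeding 1.625 is 2.

2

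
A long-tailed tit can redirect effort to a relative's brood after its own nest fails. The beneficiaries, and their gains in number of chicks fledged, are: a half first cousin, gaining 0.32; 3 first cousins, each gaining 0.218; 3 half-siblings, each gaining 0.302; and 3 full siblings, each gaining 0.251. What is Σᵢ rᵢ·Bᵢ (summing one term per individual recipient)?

r to a half first cousin = 0.0625 (half first cousins share one grandparent — one path of length 4: r = (1/2)^4 = 1/16).
r to a first cousin = 0.125 (first cousins share one grandparent pair — two paths of length 4: r = 2·(1/2)^4 = 1/8).
r to a half-sibling = 0.25 (half-sibs share one parent — one path of length 2: r = (1/2)^2 = 1/4).
r to a full sibling = 1/2 (full sibs share both parents — two paths of length 2: r = 2·(1/2)^2 = 1/2).
Summing one r·B term per recipient: 1·0.0625·0.32 + 3·0.125·0.218 + 3·0.25·0.302 + 3·0.5·0.251 = 0.70475.

0.70475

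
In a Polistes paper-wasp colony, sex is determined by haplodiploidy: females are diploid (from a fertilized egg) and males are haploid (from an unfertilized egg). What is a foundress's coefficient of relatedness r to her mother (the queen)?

One meiotic link between diploid queen and diploid daughter: r = 1/2.

0.5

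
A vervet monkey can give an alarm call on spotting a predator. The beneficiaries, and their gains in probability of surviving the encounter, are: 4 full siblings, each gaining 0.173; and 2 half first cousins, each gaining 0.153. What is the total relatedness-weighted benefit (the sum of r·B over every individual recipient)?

0.365125

r to a full sibling = 0.5 (full sibs share both parents — two paths of length 2: r = 2·(1/2)^2 = 1/2).
r to a half first cousin = 1/16 (half first cousins share one grandparent — one path of length 4: r = (1/2)^4 = 1/16).
Summing one r·B term per recipient: 4·0.5·0.173 + 2·0.0625·0.153 = 0.365125.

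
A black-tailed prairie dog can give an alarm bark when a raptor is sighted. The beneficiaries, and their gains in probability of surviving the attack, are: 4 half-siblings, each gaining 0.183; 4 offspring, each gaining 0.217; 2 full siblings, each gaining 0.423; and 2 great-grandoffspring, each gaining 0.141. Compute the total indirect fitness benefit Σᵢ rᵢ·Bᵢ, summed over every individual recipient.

r to a half-sibling = 1/4 (half-sibs share one parent — one path of length 2: r = (1/2)^2 = 1/4).
r to an offspring = 0.5 (one parent–offspring link: r = (1/2)^1 = 1/2).
r to a full sibling = 0.5 (full sibs share both parents — two paths of length 2: r = 2·(1/2)^2 = 1/2).
r to a great-grandoffspring = 0.125 (three parent–offspring links: r = (1/2)^3 = 1/8).
Summing one r·B term per recipient: 4·0.25·0.183 + 4·0.5·0.217 + 2·0.5·0.423 + 2·0.125·0.141 = 1.07525.

1.07525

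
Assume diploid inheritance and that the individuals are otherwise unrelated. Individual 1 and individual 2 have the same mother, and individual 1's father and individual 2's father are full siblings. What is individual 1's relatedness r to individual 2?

With two independent routes of shared ancestry, r is the sum of the two contributions.
Individual 1 and individual 2 are related in two ways: half-sibs through their shared mother (r = 1/4) and first cousins through their fathers (r = 1/8).
r = 1/4 + 1/8 = 3/8 = 0.375.

0.375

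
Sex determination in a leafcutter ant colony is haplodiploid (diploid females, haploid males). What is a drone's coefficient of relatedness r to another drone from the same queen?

0.5

Haploid brothers each carry a random half of the queen's diploid genome, so on average they share half: r = 1/2.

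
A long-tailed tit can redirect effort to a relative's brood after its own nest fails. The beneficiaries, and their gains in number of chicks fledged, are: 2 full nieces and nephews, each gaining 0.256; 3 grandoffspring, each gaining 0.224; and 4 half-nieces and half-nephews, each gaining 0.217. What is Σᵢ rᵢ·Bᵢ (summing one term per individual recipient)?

0.4045

r to a full niece or nephew = 0.25 (full aunt/uncle↔niece/nephew: two paths of length 3 through the shared grandparent pair: r = 2·(1/2)^3 = 1/4).
r to a grandoffspring = 1/4 (two parent–offspring links: r = (1/2)^2 = 1/4).
r to a half-niece or half-nephew = 1/8 (half-aunt/uncle↔niece/nephew: one path of length 3: r = (1/2)^3 = 1/8).
Summing one r·B term per recipient: 2·0.25·0.256 + 3·0.25·0.224 + 4·0.125·0.217 = 0.4045.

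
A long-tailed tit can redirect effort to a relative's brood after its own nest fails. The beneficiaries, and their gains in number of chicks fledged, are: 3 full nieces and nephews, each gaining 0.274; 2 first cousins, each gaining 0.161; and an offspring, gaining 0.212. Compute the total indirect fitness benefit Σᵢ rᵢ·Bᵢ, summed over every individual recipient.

0.35175

r to a full niece or nephew = 1/4 (full aunt/uncle↔niece/nephew: two paths of length 3 through the shared grandparent pair: r = 2·(1/2)^3 = 1/4).
r to a first cousin = 0.125 (first cousins share one grandparent pair — two paths of length 4: r = 2·(1/2)^4 = 1/8).
r to an offspring = 1/2 (one parent–offspring link: r = (1/2)^1 = 1/2).
Summing one r·B term per recipient: 3·0.25·0.274 + 2·0.125·0.161 + 1·0.5·0.212 = 0.35175.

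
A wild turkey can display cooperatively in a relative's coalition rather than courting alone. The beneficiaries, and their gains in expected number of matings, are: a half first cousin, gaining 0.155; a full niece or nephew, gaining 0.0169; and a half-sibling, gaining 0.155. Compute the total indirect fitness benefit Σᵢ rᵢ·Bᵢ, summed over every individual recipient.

r to a half first cousin = 0.0625 (half first cousins share one grandparent — one path of length 4: r = (1/2)^4 = 1/16).
r to a full niece or nephew = 0.25 (full aunt/uncle↔niece/nephew: two paths of length 3 through the shared grandparent pair: r = 2·(1/2)^3 = 1/4).
r to a half-sibling = 0.25 (half-sibs share one parent — one path of length 2: r = (1/2)^2 = 1/4).
Summing one r·B term per recipient: 1·0.0625·0.155 + 1·0.25·0.0169 + 1·0.25·0.155 = 0.0526625.

0.0526625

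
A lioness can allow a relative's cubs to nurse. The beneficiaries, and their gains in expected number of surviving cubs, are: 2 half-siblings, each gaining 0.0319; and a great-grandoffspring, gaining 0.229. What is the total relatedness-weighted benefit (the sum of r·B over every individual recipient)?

r to a half-sibling = 0.25 (half-sibs share one parent — one path of length 2: r = (1/2)^2 = 1/4).
r to a great-grandoffspring = 0.125 (three parent–offspring links: r = (1/2)^3 = 1/8).
Summing one r·B term per recipient: 2·0.25·0.0319 + 1·0.125·0.229 = 0.044575.

0.044575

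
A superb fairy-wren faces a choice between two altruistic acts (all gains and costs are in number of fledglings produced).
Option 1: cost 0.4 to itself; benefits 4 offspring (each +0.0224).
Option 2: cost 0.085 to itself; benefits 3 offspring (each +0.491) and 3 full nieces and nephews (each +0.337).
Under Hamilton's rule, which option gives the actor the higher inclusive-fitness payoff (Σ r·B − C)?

Option 1: r to an offspring = 0.5.
Option 1: Σ r·B − C = (4·0.5·0.0224) − 0.4 = -0.3552.
Option 2: r to an offspring = 0.5.
Option 2: r to a full niece or nephew = 0.25.
Option 2: Σ r·B − C = (3·0.5·0.491 + 3·0.25·0.337) − 0.085 = 0.90425.
Option 2 has the higher net inclusive-fitness payoff.

Option 2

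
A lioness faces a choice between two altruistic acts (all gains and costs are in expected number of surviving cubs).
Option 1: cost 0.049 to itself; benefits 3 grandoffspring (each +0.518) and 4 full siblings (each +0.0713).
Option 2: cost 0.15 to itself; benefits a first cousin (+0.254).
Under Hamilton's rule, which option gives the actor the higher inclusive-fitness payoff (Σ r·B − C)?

Option 1

Option 1: r to a grandoffspring = 0.25.
Option 1: r to a full sibling = 0.5.
Option 1: Σ r·B − C = (3·0.25·0.518 + 4·0.5·0.0713) − 0.049 = 0.4821.
Option 2: r to a first cousin = 0.125.
Option 2: Σ r·B − C = (1·0.125·0.254) − 0.15 = -0.11825.
Option 1 has the higher net inclusive-fitness payoff.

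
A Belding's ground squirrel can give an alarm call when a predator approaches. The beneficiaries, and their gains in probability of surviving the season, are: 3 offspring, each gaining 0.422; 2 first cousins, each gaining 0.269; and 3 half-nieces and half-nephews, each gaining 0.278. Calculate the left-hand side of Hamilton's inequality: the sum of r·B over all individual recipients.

r to an offspring = 1/2 (one parent–offspring link: r = (1/2)^1 = 1/2).
r to a first cousin = 0.125 (first cousins share one grandparent pair — two paths of length 4: r = 2·(1/2)^4 = 1/8).
r to a half-niece or half-nephew = 1/8 (half-aunt/uncle↔niece/nephew: one path of length 3: r = (1/2)^3 = 1/8).
Summing one r·B term per recipient: 3·0.5·0.422 + 2·0.125·0.269 + 3·0.125·0.278 = 0.8045.

0.8045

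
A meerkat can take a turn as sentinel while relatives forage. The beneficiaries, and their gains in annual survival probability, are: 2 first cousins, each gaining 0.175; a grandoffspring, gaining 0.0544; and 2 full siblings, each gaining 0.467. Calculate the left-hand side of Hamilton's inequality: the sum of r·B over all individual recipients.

r to a first cousin = 0.125 (first cousins share one grandparent pair — two paths of length 4: r = 2·(1/2)^4 = 1/8).
r to a grandoffspring = 1/4 (two parent–offspring links: r = (1/2)^2 = 1/4).
r to a full sibling = 1/2 (full sibs share both parents — two paths of length 2: r = 2·(1/2)^2 = 1/2).
Summing one r·B term per recipient: 2·0.125·0.175 + 1·0.25·0.0544 + 2·0.5·0.467 = 0.52435.

0.52435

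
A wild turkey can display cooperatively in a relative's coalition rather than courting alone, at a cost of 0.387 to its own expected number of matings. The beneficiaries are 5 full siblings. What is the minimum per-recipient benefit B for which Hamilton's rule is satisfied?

r to a full sibling = 1/2 (full sibs share both parents — two paths of length 2: r = 2·(1/2)^2 = 1/2).
Hamilton's rule with n recipients of equal r: n·r·B > C, so B > C/(n·r) = 0.387/(5·0.5) = 0.1548.

0.1548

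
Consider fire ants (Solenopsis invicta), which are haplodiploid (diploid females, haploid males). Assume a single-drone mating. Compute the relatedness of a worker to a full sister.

Haplodiploid full sisters inherit their father's entire haploid genome identically (contributing 1/2) and on average half of their mother's contribution (1/2 · 1/2 = 1/4); r = 1/2 + 1/4 = 3/4.

0.75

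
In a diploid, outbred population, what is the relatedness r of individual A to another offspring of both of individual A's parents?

Each parent–offspring link contributes a factor of 1/2, and independent paths through distinct common ancestors add.
Full sibs share both parents — two paths of length 2: r = 2·(1/2)^2 = 1/2.

0.5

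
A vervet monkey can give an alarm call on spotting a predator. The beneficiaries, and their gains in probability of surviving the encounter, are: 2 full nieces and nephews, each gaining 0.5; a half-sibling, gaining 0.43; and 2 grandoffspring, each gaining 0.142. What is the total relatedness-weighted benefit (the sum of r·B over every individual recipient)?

0.4285

r to a full niece or nephew = 1/4 (full aunt/uncle↔niece/nephew: two paths of length 3 through the shared grandparent pair: r = 2·(1/2)^3 = 1/4).
r to a half-sibling = 0.25 (half-sibs share one parent — one path of length 2: r = (1/2)^2 = 1/4).
r to a grandoffspring = 1/4 (two parent–offspring links: r = (1/2)^2 = 1/4).
Summing one r·B term per recipient: 2·0.25·0.5 + 1·0.25·0.43 + 2·0.25·0.142 = 0.4285.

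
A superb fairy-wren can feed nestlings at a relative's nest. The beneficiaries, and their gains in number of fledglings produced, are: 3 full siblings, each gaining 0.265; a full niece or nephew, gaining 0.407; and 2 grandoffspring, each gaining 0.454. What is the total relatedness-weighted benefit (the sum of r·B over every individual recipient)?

r to a full sibling = 0.5 (full sibs share both parents — two paths of length 2: r = 2·(1/2)^2 = 1/2).
r to a full niece or nephew = 0.25 (full aunt/uncle↔niece/nephew: two paths of length 3 through the shared grandparent pair: r = 2·(1/2)^3 = 1/4).
r to a grandoffspring = 0.25 (two parent–offspring links: r = (1/2)^2 = 1/4).
Summing one r·B term per recipient: 3·0.5·0.265 + 1·0.25·0.407 + 2·0.25·0.454 = 0.72625.

0.72625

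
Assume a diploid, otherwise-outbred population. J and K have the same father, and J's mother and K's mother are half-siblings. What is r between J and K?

0.3125

Independent pedigree routes through distinct common ancestors add.
J and K are related in two ways: half-sibs through their shared father (r = 1/4) and half first cousins through their mothers (r = 1/16).
r = 1/4 + 1/16 = 0.3125.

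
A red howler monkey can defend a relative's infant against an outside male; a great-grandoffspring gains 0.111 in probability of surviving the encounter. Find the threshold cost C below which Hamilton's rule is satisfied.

0.013875

r to a great-grandoffspring = 1/8 (three parent–offspring links: r = (1/2)^3 = 1/8).
Hamilton's rule: n·r·B > C, so the trait is favored while C < n·r·B = 1·0.125·0.111 = 0.013875.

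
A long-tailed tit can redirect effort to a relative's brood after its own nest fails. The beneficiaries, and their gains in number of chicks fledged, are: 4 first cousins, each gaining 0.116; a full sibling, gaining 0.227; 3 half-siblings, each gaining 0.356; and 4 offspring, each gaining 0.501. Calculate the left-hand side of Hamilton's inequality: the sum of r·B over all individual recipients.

1.4405

r to a first cousin = 1/8 (first cousins share one grandparent pair — two paths of length 4: r = 2·(1/2)^4 = 1/8).
r to a full sibling = 1/2 (full sibs share both parents — two paths of length 2: r = 2·(1/2)^2 = 1/2).
r to a half-sibling = 0.25 (half-sibs share one parent — one path of length 2: r = (1/2)^2 = 1/4).
r to an offspring = 0.5 (one parent–offspring link: r = (1/2)^1 = 1/2).
Summing one r·B term per recipient: 4·0.125·0.116 + 1·0.5·0.227 + 3·0.25·0.356 + 4·0.5·0.501 = 1.4405.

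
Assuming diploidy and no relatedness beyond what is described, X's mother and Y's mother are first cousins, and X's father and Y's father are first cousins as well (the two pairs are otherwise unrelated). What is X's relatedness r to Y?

0.0625

Wright's path rule: contributions from independent ancestry routes add.
X and Y are related in two ways: second cousins through their mothers (r = 1/32) and second cousins through their fathers (r = 1/32).
r = 1/32 + 1/32 = 1/16 = 0.0625.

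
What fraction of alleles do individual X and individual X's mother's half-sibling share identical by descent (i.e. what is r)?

0.125

Each parent–offspring link contributes a factor of 1/2, and independent paths through distinct common ancestors add.
Half-aunt/uncle↔niece/nephew: one path of length 3: r = (1/2)^3 = 1/8.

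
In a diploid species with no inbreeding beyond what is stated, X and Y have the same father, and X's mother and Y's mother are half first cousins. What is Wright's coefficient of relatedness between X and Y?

Independent pedigree routes through distinct common ancestors add.
X and Y are related in two ways: half-sibs through their shared father (r = 1/4) and half second cousins through their mothers (r = 1/64).
r = 1/4 + 1/64 = 0.265625.

0.265625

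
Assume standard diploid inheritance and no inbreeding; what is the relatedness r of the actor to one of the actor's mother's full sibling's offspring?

Each parent–offspring link contributes a factor of 1/2, and independent paths through distinct common ancestors add.
First cousins share one grandparent pair — two paths of length 4: r = 2·(1/2)^4 = 1/8.

0.125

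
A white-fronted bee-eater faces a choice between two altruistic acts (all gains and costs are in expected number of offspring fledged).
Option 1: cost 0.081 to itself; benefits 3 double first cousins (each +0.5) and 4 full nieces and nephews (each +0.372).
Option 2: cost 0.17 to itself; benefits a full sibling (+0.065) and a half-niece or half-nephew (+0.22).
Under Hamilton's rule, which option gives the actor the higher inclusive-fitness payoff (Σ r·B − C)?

Option 1

Option 1: r to a double first cousin = 0.25.
Option 1: r to a full niece or nephew = 0.25.
Option 1: Σ r·B − C = (3·0.25·0.5 + 4·0.25·0.372) − 0.081 = 0.666.
Option 2: r to a full sibling = 0.5.
Option 2: r to a half-niece or half-nephew = 0.125.
Option 2: Σ r·B − C = (1·0.5·0.065 + 1·0.125·0.22) − 0.17 = -0.11.
Option 1 has the higher net inclusive-fitness payoff.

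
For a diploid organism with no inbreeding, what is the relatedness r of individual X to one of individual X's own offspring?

0.5

Each parent–offspring link contributes a factor of 1/2, and independent paths through distinct common ancestors add.
One parent–offspring link: r = (1/2)^1 = 1/2.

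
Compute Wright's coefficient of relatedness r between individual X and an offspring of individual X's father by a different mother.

0.25

Each parent–offspring link contributes a factor of 1/2, and independent paths through distinct common ancestors add.
Half-sibs share one parent — one path of length 2: r = (1/2)^2 = 1/4.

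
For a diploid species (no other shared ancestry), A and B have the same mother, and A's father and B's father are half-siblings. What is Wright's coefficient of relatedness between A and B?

0.3125

With two independent routes of shared ancestry, r is the sum of the two contributions.
A and B are related in two ways: half-sibs through their shared mother (r = 1/4) and half first cousins through their fathers (r = 1/16).
r = 1/4 + 1/16 = 5/16 = 0.3125.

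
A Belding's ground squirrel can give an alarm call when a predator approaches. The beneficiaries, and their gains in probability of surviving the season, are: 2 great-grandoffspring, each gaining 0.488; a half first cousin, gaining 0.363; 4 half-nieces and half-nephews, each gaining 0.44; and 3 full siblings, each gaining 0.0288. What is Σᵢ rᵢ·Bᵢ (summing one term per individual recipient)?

0.4078875

r to a great-grandoffspring = 1/8 (three parent–offspring links: r = (1/2)^3 = 1/8).
r to a half first cousin = 1/16 (half first cousins share one grandparent — one path of length 4: r = (1/2)^4 = 1/16).
r to a half-niece or half-nephew = 1/8 (half-aunt/uncle↔niece/nephew: one path of length 3: r = (1/2)^3 = 1/8).
r to a full sibling = 0.5 (full sibs share both parents — two paths of length 2: r = 2·(1/2)^2 = 1/2).
Summing one r·B term per recipient: 2·0.125·0.488 + 1·0.0625·0.363 + 4·0.125·0.44 + 3·0.5·0.0288 = 0.4078875.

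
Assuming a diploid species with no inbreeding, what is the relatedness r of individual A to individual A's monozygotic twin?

Each parent–offspring link contributes a factor of 1/2, and independent paths through distinct common ancestors add.
Monozygotic twins share every allele identical by descent: r = 1.

1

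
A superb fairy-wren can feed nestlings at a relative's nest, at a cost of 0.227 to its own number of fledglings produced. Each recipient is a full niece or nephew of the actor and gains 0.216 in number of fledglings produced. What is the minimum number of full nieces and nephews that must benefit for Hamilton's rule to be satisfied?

5

r to a full niece or nephew = 0.25 (full aunt/uncle↔niece/nephew: two paths of length 3 through the shared grandparent pair: r = 2·(1/2)^3 = 1/4).
Hamilton's rule: n·r·B > C  ⇒  n > C/(r·B) = 0.227/(0.25·0.216) = 4.204.
The smallest integer exceeding 4.204 is 5.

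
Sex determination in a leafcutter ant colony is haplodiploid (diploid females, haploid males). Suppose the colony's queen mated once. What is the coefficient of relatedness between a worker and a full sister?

Haplodiploid full sisters inherit their father's entire haploid genome identically (contributing 1/2) and on average half of their mother's contribution (1/2 · 1/2 = 1/4); r = 1/2 + 1/4 = 3/4.

0.75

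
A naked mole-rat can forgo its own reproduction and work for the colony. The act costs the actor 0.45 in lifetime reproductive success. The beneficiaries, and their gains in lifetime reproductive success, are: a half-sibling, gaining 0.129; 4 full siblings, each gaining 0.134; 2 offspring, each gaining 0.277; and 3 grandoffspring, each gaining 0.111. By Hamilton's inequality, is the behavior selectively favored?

Yes

Hamilton's rule: the trait is favored when the sum of r·B over every recipient exceeds the actor's cost C.
r to a half-sibling = 1/4 (half-sibs share one parent — one path of length 2: r = (1/2)^2 = 1/4).
r to a full sibling = 0.5 (full sibs share both parents — two paths of length 2: r = 2·(1/2)^2 = 1/2).
r to an offspring = 0.5 (one parent–offspring link: r = (1/2)^1 = 1/2).
r to a grandoffspring = 1/4 (two parent–offspring links: r = (1/2)^2 = 1/4).
Summing one r·B term per recipient: 1·0.25·0.129 + 4·0.5·0.134 + 2·0.5·0.277 + 3·0.25·0.111 = 0.6605.
0.6605 > 0.45: the indirect benefit exceeds the cost.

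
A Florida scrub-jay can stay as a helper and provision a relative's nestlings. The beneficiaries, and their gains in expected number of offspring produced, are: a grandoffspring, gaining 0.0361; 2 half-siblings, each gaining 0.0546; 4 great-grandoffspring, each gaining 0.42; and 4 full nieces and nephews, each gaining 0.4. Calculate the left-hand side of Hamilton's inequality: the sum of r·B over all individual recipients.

0.646325

r to a grandoffspring = 0.25 (two parent–offspring links: r = (1/2)^2 = 1/4).
r to a half-sibling = 0.25 (half-sibs share one parent — one path of length 2: r = (1/2)^2 = 1/4).
r to a great-grandoffspring = 1/8 (three parent–offspring links: r = (1/2)^3 = 1/8).
r to a full niece or nephew = 0.25 (full aunt/uncle↔niece/nephew: two paths of length 3 through the shared grandparent pair: r = 2·(1/2)^3 = 1/4).
Summing one r·B term per recipient: 1·0.25·0.0361 + 2·0.25·0.0546 + 4·0.125·0.42 + 4·0.25·0.4 = 0.646325.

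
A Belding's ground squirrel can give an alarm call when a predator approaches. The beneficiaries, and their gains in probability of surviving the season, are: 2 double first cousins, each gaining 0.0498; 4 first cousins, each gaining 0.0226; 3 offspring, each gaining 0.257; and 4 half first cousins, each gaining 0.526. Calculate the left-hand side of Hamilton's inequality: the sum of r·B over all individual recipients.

0.5532

r to a double first cousin = 0.25 (double first cousins share both grandparent pairs — four paths of length 4: r = 4·(1/2)^4 = 1/4).
r to a first cousin = 0.125 (first cousins share one grandparent pair — two paths of length 4: r = 2·(1/2)^4 = 1/8).
r to an offspring = 1/2 (one parent–offspring link: r = (1/2)^1 = 1/2).
r to a half first cousin = 1/16 (half first cousins share one grandparent — one path of length 4: r = (1/2)^4 = 1/16).
Summing one r·B term per recipient: 2·0.25·0.0498 + 4·0.125·0.0226 + 3·0.5·0.257 + 4·0.0625·0.526 = 0.5532.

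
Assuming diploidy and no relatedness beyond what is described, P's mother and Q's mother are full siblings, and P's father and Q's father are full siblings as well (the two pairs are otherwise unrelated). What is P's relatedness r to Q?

Relatedness sums over independent paths through distinct common ancestors.
P and Q are related in two ways: first cousins through their mothers (r = 1/8) and first cousins through their fathers (r = 1/8) — i.e. double first cousins.
r = 1/8 + 1/8 = 1/4 = 0.25.

0.25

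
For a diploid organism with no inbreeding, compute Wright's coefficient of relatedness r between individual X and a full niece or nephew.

0.25

Each parent–offspring link contributes a factor of 1/2, and independent paths through distinct common ancestors add.
Full aunt/uncle↔niece/nephew: two paths of length 3 through the shared grandparent pair: r = 2·(1/2)^3 = 1/4.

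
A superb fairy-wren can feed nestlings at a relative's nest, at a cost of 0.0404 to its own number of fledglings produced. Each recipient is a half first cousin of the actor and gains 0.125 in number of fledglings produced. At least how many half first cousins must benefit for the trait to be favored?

r to a half first cousin = 0.0625 (half first cousins share one grandparent — one path of length 4: r = (1/2)^4 = 1/16).
Hamilton's rule: n·r·B > C  ⇒  n > C/(r·B) = 0.0404/(0.0625·0.125) = 5.171.
The smallest integer exceeding 5.171 is 6.

6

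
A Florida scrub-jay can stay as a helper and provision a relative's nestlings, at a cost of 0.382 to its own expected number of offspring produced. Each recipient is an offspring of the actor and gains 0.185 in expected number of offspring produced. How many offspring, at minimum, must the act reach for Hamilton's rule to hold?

r to an offspring = 0.5 (one parent–offspring link: r = (1/2)^1 = 1/2).
Hamilton's rule: n·r·B > C  ⇒  n > C/(r·B) = 0.382/(0.5·0.185) = 4.13.
The smallest integer exceeding 4.13 is 5.

5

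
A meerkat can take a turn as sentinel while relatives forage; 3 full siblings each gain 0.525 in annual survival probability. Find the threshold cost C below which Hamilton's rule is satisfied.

0.7875

r to a full sibling = 1/2 (full sibs share both parents — two paths of length 2: r = 2·(1/2)^2 = 1/2).
Hamilton's rule: n·r·B > C, so the trait is favored while C < n·r·B = 3·0.5·0.525 = 0.7875.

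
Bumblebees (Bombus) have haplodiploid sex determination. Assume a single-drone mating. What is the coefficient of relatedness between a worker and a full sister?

Haplodiploid full sisters inherit their father's entire haploid genome identically (contributing 1/2) and on average half of their mother's contribution (1/2 · 1/2 = 1/4); r = 1/2 + 1/4 = 3/4.

0.75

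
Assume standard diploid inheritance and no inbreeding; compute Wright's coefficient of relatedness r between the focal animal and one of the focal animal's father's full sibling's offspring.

0.125

Each parent–offspring link contributes a factor of 1/2, and independent paths through distinct common ancestors add.
First cousins share one grandparent pair — two paths of length 4: r = 2·(1/2)^4 = 1/8.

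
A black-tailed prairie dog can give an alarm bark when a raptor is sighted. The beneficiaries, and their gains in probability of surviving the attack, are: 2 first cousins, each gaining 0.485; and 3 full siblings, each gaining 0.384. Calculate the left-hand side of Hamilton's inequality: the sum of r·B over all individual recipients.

r to a first cousin = 1/8 (first cousins share one grandparent pair — two paths of length 4: r = 2·(1/2)^4 = 1/8).
r to a full sibling = 0.5 (full sibs share both parents — two paths of length 2: r = 2·(1/2)^2 = 1/2).
Summing one r·B term per recipient: 2·0.125·0.485 + 3·0.5·0.384 = 0.69725.

0.69725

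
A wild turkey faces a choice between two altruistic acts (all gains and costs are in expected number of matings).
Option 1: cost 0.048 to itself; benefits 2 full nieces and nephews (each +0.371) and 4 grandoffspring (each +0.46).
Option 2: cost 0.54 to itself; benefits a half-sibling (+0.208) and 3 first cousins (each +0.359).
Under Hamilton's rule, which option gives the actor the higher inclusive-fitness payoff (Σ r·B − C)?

Option 1

Option 1: r to a full niece or nephew = 0.25.
Option 1: r to a grandoffspring = 0.25.
Option 1: Σ r·B − C = (2·0.25·0.371 + 4·0.25·0.46) − 0.048 = 0.5975.
Option 2: r to a half-sibling = 0.25.
Option 2: r to a first cousin = 0.125.
Option 2: Σ r·B − C = (1·0.25·0.208 + 3·0.125·0.359) − 0.54 = -0.353375.
Option 1 has the higher net inclusive-fitness payoff.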